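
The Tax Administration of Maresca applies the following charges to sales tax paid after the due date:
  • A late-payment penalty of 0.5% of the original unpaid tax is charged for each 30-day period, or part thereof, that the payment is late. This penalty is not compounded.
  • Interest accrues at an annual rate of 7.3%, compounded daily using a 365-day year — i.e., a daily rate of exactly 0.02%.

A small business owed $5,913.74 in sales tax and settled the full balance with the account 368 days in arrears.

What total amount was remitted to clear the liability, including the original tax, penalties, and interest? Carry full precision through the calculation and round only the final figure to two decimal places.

Penalty periods: ⌈368/30⌉ = 13; penalty = 13 × 0.5% × $5,913.74 = $384.39…
Interest: $5,913.74 × ((1 + 0.0002)^368 − 1) = $5,913.74 × 0.07636825… = $451.6220…
Total = $5,913.74 + $384.3931 + $451.6220… = $6,749.76

$6,749.76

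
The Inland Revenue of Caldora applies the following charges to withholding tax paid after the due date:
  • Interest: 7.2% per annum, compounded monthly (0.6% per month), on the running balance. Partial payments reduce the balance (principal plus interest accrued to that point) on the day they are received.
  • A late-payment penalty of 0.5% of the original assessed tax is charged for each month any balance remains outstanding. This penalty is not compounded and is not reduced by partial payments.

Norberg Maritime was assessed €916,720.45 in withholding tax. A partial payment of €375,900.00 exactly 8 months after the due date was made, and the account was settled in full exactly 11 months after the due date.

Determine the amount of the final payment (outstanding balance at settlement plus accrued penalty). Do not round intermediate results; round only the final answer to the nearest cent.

€646,784.92

Balance at month 8: €916,720.4500 × (1 + 0.006)^8 = €961,658.2580…
After €375,900.00 payment: €961,658.2580… − €375,900.00 = €585,758.2580…
Balance at month 11: €585,758.2580… × (1 + 0.006)^3 = €596,365.2951…
Penalty: 11 × 0.5% × €916,720.45 = €50,419.62…
Final settlement = outstanding balance + penalty = €596,365.2951… + €50,419.62… = €646,784.92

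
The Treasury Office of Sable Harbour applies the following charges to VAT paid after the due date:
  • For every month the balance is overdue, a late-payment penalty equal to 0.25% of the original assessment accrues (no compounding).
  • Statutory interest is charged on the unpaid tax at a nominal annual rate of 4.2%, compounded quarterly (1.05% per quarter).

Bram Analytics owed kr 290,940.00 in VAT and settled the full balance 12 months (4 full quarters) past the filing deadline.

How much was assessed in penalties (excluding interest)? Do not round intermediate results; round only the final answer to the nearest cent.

Late-payment penalty = 0.25% × kr 290,940.00 × 12 mo = kr 8,728.20

kr 8,728.20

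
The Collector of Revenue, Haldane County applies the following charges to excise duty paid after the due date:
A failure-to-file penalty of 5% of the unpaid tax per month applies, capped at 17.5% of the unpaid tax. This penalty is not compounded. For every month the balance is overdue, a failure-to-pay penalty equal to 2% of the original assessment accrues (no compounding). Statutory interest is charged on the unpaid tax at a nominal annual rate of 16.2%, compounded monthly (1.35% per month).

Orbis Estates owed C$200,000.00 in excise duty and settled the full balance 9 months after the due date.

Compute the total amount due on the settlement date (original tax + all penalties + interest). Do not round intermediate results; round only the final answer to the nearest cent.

C$296,654.38

Failure-to-file: 9 × 5% × C$200,000.00 = C$90,000.00, capped at 17.5% × C$200,000.00 = C$35,000.00
Failure-to-pay penalty: 9 × 2% × C$200,000.00 = C$36,000.00
Interest: C$200,000.00 × ((1 + 0.0135)^9 − 1) = C$200,000.00 × 0.1282719… = C$25,654.3827…
Total = C$200,000.00 + C$71,000.0000 + C$25,654.3827… = C$296,654.38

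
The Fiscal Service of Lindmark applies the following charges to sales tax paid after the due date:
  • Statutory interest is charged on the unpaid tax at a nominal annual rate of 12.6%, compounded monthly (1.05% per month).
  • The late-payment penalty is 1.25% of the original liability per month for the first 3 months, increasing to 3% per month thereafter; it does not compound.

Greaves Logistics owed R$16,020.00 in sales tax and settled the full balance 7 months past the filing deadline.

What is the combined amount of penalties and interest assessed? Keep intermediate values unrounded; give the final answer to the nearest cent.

R$3,738.37

Penalty, months 1–3: 3 × 1.25% × R$16,020.00 = R$600.75
Penalty, months 4–7: 4 × 3% × R$16,020.00 = R$1,922.40
Interest: R$16,020.00 × ((1 + 0.0105)^7 − 1) = R$16,020.00 × 0.0758562… = R$1,215.2162…
Penalties + interest = R$2,523.1500 + R$1,215.2162… = R$3,738.37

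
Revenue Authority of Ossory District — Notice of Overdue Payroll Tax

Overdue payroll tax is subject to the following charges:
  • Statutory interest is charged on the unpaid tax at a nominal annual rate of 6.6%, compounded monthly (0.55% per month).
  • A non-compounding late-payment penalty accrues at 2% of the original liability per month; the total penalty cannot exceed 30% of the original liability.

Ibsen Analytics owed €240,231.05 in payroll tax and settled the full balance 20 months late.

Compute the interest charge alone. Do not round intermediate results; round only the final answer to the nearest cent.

Interest: €240,231.05 × ((1 + 0.0055)^20 − 1) = €240,231.05 × 0.1159417… = €27,852.7915…

€27,852.79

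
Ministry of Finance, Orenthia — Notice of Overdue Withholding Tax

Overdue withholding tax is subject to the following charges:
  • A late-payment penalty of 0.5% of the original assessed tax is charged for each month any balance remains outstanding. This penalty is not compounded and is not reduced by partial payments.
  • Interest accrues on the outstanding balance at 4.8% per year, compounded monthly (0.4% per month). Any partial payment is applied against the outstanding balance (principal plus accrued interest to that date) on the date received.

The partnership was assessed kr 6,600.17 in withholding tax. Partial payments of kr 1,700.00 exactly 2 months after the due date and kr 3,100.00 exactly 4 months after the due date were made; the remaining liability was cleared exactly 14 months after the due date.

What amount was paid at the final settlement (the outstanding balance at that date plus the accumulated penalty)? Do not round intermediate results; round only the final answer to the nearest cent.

Balance at month 2: kr 6,600.1700 × (1 + 0.004)^2 = kr 6,653.0770…
After kr 1,700.00 payment: kr 6,653.0770… − kr 1,700.00 = kr 4,953.0770…
Balance at month 4: kr 4,953.0770… × (1 + 0.004)^2 = kr 4,992.7808…
After kr 3,100.00 payment: kr 4,992.7808… − kr 3,100.00 = kr 1,892.7808…
Balance at month 14: kr 1,892.7808… × (1 + 0.004)^10 = kr 1,969.8695…
Penalty: 14 × 0.5% × kr 6,600.17 = kr 462.01…
Final settlement = outstanding balance + penalty = kr 1,969.8695… + kr 462.01… = kr 2,431.88

kr 2,431.88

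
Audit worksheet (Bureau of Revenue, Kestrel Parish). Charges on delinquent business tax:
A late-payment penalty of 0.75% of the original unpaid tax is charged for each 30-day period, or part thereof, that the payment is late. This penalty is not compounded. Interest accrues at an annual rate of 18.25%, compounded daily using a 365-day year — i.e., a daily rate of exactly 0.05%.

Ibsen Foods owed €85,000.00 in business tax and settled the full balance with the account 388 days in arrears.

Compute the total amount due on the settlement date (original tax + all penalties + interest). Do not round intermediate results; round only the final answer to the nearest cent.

€111,480.68

Penalty periods: ⌈388/30⌉ = 13; penalty = 13 × 0.75% × €85,000.00 = €8,287.50
Interest: €85,000.00 × ((1 + 0.0005)^388 − 1) = €85,000.00 × 0.21403742… = €18,193.1807…
Total = €85,000.00 + €8,287.5000 + €18,193.1807… = €111,480.68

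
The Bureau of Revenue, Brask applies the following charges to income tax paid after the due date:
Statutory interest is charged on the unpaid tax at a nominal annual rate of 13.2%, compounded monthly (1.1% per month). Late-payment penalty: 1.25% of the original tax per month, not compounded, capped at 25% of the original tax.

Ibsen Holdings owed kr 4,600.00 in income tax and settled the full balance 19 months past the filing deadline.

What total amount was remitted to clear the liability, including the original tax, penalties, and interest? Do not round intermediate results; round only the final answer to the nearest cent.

kr 6,755.28

Penalty: 19 × 1.25% × kr 4,600.00 = kr 1,092.50 (below the 25% cap of kr 1,150.00)
Interest: kr 4,600.00 × ((1 + 0.011)^19 − 1) = kr 4,600.00 × 0.2310394… = kr 1,062.7813…
Total = kr 4,600.00 + kr 1,092.5000 + kr 1,062.7813… = kr 6,755.28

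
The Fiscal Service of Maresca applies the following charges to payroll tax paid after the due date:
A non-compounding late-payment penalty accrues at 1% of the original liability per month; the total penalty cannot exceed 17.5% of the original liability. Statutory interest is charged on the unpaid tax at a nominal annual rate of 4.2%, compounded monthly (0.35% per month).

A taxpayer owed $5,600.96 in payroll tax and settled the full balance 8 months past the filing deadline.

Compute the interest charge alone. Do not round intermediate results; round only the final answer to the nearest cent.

$158.76

Interest: $5,600.96 × ((1 + 0.0035)^8 − 1) = $5,600.96 × 0.0283454… = $158.7615…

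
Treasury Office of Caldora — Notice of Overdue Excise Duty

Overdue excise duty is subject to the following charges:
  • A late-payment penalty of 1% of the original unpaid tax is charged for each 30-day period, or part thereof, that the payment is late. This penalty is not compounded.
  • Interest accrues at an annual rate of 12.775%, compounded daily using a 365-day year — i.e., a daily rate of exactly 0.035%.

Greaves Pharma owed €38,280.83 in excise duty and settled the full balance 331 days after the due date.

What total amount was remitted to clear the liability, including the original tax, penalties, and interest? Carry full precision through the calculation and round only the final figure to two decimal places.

Penalty periods: ⌈331/30⌉ = 12; penalty = 12 × 1% × €38,280.83 = €4,593.70…
Interest: €38,280.83 × ((1 + 0.00035)^331 − 1) = €38,280.83 × 0.12280468… = €4,701.0650…
Total = €38,280.83 + €4,593.6996 + €4,701.0650… = €47,575.59

€47,575.59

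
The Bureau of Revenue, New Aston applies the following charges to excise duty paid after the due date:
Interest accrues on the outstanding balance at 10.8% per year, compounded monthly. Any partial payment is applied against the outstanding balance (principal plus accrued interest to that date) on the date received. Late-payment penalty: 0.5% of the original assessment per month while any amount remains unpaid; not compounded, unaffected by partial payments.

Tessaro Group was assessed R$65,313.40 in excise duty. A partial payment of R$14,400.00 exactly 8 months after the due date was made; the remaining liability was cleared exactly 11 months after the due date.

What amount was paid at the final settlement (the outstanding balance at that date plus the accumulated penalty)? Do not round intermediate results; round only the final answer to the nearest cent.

R$60,878.32

Monthly rate = 10.8% ÷ 12 = 0.9%
Balance at month 8: R$65,313.4000 × (1 + 0.009)^8 = R$70,166.7922…
After R$14,400.00 payment: R$70,166.7922… − R$14,400.00 = R$55,766.7922…
Balance at month 11: R$55,766.7922… × (1 + 0.009)^3 = R$57,286.0875…
Penalty: 11 × 0.5% × R$65,313.40 = R$3,592.24…
Final settlement = outstanding balance + penalty = R$57,286.0875… + R$3,592.24… = R$60,878.32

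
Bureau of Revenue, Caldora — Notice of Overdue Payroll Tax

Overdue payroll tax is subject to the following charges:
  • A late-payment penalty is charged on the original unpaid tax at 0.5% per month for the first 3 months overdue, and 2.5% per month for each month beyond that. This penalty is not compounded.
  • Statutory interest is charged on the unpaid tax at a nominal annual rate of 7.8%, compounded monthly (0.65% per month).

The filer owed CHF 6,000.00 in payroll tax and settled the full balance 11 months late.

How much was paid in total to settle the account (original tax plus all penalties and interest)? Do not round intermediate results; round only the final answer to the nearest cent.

CHF 7,733.22

Penalty, months 1–3: 3 × 0.5% × CHF 6,000.00 = CHF 90.00
Penalty, months 4–11: 8 × 2.5% × CHF 6,000.00 = CHF 1,200.00
Interest: CHF 6,000.00 × ((1 + 0.0065)^11 − 1) = CHF 6,000.00 × 0.0738697… = CHF 443.2179…
Total = CHF 6,000.00 + CHF 1,290.0000 + CHF 443.2179… = CHF 7,733.22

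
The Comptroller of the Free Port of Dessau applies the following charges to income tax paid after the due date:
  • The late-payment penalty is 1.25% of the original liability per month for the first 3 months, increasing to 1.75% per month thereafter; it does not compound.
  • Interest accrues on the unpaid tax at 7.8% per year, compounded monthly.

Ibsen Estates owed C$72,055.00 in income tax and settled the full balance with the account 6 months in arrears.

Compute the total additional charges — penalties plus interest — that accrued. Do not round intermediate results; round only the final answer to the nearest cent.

Penalty, months 1–3: 3 × 1.25% × C$72,055.00 = C$2,702.06…
Penalty, months 4–6: 3 × 1.75% × C$72,055.00 = C$3,782.89…
Interest (7.8%/yr ÷ 12 = 0.65%/month): C$72,055.00 × ((1 + 0.0065)^6 − 1) = C$2,856.2076…
Penalties + interest = C$6,484.9500 + C$2,856.2076… = C$9,341.16

C$9,341.16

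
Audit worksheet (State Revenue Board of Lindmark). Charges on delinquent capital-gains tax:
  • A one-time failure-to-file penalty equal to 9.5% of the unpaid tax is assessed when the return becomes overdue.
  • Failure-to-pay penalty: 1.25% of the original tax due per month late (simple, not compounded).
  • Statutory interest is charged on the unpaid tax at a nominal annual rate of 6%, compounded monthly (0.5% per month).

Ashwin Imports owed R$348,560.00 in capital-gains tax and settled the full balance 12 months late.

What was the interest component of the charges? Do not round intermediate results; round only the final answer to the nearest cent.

Interest: R$348,560.00 × ((1 + 0.005)^12 − 1) = R$348,560.00 × 0.0616778… = R$21,498.4181…

R$21,498.42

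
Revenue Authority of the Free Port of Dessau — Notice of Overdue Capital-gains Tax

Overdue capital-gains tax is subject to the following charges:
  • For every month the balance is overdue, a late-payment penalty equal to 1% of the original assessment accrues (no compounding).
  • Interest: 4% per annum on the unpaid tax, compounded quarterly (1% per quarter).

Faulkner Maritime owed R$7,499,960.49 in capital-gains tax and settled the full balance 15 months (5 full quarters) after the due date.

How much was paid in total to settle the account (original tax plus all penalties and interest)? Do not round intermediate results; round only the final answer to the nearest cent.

Late-payment penalty: 15 × 1% × R$7,499,960.49 = R$1,124,994.07…
Interest: R$7,499,960.49 × ((1 + 0.01)^5 − 1) = R$7,499,960.49 × 0.0510101… = R$382,573.3603…
Total = R$7,499,960.49 + R$1,124,994.0735 + R$382,573.3603… = R$9,007,527.92

R$9,007,527.92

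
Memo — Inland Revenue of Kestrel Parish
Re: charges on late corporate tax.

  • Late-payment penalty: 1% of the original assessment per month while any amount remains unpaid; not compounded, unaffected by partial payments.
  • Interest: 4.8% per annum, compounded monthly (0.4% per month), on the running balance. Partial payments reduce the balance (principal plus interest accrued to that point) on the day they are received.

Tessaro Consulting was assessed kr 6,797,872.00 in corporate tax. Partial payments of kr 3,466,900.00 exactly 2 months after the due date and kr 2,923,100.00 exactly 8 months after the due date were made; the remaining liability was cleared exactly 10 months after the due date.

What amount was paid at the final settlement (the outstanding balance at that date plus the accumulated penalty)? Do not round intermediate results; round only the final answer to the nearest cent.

Balance at month 2: kr 6,797,872.0000 × (1 + 0.004)^2 = kr 6,852,363.7420…
After kr 3,466,900.00 payment: kr 6,852,363.7420… − kr 3,466,900.00 = kr 3,385,463.7420…
Balance at month 8: kr 3,385,463.7420… × (1 + 0.004)^6 = kr 3,467,531.7295…
After kr 2,923,100.00 payment: kr 3,467,531.7295… − kr 2,923,100.00 = kr 544,431.7295…
Balance at month 10: kr 544,431.7295… × (1 + 0.004)^2 = kr 548,795.8942…
Penalty: 10 × 1% × kr 6,797,872.00 = kr 679,787.20
Final settlement = outstanding balance + penalty = kr 548,795.8942… + kr 679,787.20 = kr 1,228,583.09

kr 1,228,583.09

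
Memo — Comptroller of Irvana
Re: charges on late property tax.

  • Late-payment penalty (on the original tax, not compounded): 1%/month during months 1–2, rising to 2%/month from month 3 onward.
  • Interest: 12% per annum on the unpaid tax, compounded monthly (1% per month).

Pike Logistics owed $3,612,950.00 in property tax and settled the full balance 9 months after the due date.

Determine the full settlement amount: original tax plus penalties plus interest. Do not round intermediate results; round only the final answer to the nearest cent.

Penalty, months 1–2: 2 × 1% × $3,612,950.00 = $72,259.00
Penalty, months 3–9: 7 × 2% × $3,612,950.00 = $505,813.00
Interest: $3,612,950.00 × ((1 + 0.01)^9 − 1) = $3,612,950.00 × 0.0936853… = $338,480.2059…
Total = $3,612,950.00 + $578,072.0000 + $338,480.2059… = $4,529,502.21

$4,529,502.21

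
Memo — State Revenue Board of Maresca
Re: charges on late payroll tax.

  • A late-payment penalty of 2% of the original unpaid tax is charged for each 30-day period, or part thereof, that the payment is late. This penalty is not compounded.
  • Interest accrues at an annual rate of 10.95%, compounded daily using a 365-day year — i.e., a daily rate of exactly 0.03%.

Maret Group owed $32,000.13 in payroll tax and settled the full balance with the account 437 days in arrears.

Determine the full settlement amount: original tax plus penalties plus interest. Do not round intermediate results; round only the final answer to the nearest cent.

Penalty periods: ⌈437/30⌉ = 15; penalty = 15 × 2% × $32,000.13 = $9,600.04…
Interest: $32,000.13 × ((1 + 0.0003)^437 − 1) = $32,000.13 × 0.14005937… = $4,481.9180…
Total = $32,000.13 + $9,600.0390 + $4,481.9180… = $46,082.09

$46,082.09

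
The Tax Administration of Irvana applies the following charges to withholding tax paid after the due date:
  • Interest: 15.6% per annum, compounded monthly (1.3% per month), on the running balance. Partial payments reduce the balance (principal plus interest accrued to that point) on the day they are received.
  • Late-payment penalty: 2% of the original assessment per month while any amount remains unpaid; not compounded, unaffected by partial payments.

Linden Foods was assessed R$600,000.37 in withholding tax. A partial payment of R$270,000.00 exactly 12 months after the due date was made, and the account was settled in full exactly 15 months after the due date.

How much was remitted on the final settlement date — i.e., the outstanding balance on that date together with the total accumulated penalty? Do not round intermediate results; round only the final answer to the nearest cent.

Balance at month 12: R$600,000.3700 × (1 + 0.013)^12 = R$700,591.4978…
After R$270,000.00 payment: R$700,591.4978… − R$270,000.00 = R$430,591.4978…
Balance at month 15: R$430,591.4978… × (1 + 0.013)^3 = R$447,603.8221…
Penalty: 15 × 2% × R$600,000.37 = R$180,000.11…
Final settlement = outstanding balance + penalty = R$447,603.8221… + R$180,000.11… = R$627,603.93

R$627,603.93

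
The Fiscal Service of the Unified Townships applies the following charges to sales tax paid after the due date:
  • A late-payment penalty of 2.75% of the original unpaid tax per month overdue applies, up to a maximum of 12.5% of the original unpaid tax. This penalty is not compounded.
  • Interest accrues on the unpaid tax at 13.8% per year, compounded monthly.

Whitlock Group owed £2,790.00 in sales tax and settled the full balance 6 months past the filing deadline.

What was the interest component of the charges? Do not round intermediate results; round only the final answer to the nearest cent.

£198.13

Interest (13.8%/yr ÷ 12 = 1.15%/month): £2,790.00 × ((1 + 0.0115)^6 − 1) = £198.1303…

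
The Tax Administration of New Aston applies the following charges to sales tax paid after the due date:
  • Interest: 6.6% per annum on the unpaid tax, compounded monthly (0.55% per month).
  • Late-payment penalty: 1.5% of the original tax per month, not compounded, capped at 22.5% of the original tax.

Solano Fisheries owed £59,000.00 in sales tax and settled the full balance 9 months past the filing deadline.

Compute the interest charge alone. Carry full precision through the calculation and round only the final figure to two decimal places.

Interest: £59,000.00 × ((1 + 0.0055)^9 − 1) = £59,000.00 × 0.0506031… = £2,985.5824…

£2,985.58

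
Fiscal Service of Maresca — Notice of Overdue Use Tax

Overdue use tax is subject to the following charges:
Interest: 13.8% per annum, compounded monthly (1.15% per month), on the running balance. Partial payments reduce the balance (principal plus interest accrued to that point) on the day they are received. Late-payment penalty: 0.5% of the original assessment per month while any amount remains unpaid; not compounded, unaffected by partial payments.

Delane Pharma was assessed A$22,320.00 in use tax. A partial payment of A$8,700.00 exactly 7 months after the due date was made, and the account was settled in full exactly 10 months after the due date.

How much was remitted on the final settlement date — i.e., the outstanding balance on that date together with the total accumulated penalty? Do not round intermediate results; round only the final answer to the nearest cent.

Balance at month 7: A$22,320.0000 × (1 + 0.0115)^7 = A$24,179.9501…
After A$8,700.00 payment: A$24,179.9501… − A$8,700.00 = A$15,479.9501…
Balance at month 10: A$15,479.9501… × (1 + 0.0115)^3 = A$16,020.1736…
Penalty: 10 × 0.5% × A$22,320.00 = A$1,116.00
Final settlement = outstanding balance + penalty = A$16,020.1736… + A$1,116.00 = A$17,136.17

A$17,136.17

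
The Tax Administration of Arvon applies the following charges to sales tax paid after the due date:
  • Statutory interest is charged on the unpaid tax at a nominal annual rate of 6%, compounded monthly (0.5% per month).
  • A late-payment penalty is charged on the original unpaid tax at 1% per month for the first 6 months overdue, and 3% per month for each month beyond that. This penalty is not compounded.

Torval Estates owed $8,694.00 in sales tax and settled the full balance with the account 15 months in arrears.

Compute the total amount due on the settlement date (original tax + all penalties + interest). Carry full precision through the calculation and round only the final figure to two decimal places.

Penalty, months 1–6: 6 × 1% × $8,694.00 = $521.64
Penalty, months 7–15: 9 × 3% × $8,694.00 = $2,347.38
Interest: $8,694.00 × ((1 + 0.005)^15 − 1) = $8,694.00 × 0.0776827… = $675.3737…
Total = $8,694.00 + $2,869.0200 + $675.3737… = $12,238.39

$12,238.39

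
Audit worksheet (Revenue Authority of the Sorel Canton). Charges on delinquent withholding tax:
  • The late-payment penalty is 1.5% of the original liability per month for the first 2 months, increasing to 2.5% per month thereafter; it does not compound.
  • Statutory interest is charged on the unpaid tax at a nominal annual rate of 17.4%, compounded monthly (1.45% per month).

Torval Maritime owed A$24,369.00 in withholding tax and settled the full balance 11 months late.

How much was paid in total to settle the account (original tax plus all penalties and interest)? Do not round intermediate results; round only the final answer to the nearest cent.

A$34,764.37

Penalty, months 1–2: 2 × 1.5% × A$24,369.00 = A$731.07
Penalty, months 3–11: 9 × 2.5% × A$24,369.00 = A$5,483.03…
Interest: A$24,369.00 × ((1 + 0.0145)^11 − 1) = A$24,369.00 × 0.1715817… = A$4,181.2735…
Total = A$24,369.00 + A$6,214.0950 + A$4,181.2735… = A$34,764.37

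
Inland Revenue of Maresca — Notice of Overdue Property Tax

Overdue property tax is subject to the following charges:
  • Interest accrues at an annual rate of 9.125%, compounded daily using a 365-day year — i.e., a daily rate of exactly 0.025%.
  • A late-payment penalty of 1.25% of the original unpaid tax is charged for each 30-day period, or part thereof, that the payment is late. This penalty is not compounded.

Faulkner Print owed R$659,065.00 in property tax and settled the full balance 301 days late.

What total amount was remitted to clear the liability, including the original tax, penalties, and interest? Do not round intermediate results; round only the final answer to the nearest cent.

Penalty periods: ⌈301/30⌉ = 11; penalty = 11 × 1.25% × R$659,065.00 = R$90,621.44…
Interest: R$659,065.00 × ((1 + 0.00025)^301 − 1) = R$659,065.00 × 0.07814352… = R$51,501.6563…
Total = R$659,065.00 + R$90,621.4375 + R$51,501.6563… = R$801,188.09

R$801,188.09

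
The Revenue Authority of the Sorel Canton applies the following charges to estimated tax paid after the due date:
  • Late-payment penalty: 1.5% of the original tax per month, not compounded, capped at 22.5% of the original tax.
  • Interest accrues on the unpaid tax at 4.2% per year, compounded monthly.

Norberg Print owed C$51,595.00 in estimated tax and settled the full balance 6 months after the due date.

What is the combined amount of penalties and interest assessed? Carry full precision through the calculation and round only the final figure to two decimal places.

Penalty: 6 × 1.5% × C$51,595.00 = C$4,643.55 (below the 22.5% cap of C$11,608.88…)
Interest (4.2%/yr ÷ 12 = 0.35%/month): C$51,595.00 × ((1 + 0.0035)^6 − 1) = C$1,093.0199…
Penalties + interest = C$4,643.5500 + C$1,093.0199… = C$5,736.57

C$5,736.57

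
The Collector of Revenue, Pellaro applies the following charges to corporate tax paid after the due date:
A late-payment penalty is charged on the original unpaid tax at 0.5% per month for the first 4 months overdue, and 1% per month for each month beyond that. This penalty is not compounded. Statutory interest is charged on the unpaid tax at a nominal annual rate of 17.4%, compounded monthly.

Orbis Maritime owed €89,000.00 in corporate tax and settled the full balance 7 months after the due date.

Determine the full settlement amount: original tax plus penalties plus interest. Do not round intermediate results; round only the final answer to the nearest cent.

€102,886.09

Penalty, months 1–4: 4 × 0.5% × €89,000.00 = €1,780.00
Penalty, months 5–7: 3 × 1% × €89,000.00 = €2,670.00
Interest (17.4%/yr ÷ 12 = 1.45%/month): €89,000.00 × ((1 + 0.0145)^7 − 1) = €9,436.0926…
Total = €89,000.00 + €4,450.0000 + €9,436.0926… = €102,886.09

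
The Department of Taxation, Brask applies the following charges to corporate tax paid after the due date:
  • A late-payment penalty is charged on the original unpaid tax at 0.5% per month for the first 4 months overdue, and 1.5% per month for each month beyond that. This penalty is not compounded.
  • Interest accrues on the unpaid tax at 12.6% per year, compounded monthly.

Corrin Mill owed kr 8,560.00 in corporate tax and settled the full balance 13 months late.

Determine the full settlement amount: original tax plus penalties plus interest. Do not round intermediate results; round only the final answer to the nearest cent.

kr 11,131.76

Penalty, months 1–4: 4 × 0.5% × kr 8,560.00 = kr 171.20
Penalty, months 5–13: 9 × 1.5% × kr 8,560.00 = kr 1,155.60
Interest (12.6%/yr ÷ 12 = 1.05%/month): kr 8,560.00 × ((1 + 0.0105)^13 − 1) = kr 1,244.9616…
Total = kr 8,560.00 + kr 1,326.8000 + kr 1,244.9616… = kr 11,131.76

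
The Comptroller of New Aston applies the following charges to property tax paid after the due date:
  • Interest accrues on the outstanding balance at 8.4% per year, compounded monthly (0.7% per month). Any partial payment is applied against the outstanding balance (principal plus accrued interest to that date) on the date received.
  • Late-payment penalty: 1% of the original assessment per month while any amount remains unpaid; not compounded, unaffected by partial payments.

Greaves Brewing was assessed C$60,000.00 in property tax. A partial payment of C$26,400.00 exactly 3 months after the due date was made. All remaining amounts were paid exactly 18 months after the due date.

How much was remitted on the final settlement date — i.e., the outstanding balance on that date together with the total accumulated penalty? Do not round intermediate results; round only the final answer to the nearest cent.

Balance at month 3: C$60,000.0000 × (1 + 0.007)^3 = C$61,268.8406…
After C$26,400.00 payment: C$61,268.8406… − C$26,400.00 = C$34,868.8406…
Balance at month 18: C$34,868.8406… × (1 + 0.007)^15 = C$38,715.0269…
Penalty: 18 × 1% × C$60,000.00 = C$10,800.00
Final settlement = outstanding balance + penalty = C$38,715.0269… + C$10,800.00 = C$49,515.03

C$49,515.03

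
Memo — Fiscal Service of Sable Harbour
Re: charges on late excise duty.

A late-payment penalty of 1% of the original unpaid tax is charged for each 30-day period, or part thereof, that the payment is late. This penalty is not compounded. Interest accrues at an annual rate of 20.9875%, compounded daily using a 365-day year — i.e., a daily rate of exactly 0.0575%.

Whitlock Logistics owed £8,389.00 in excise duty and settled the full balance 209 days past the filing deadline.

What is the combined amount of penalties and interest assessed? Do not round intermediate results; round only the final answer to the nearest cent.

Penalty periods: ⌈209/30⌉ = 7; penalty = 7 × 1% × £8,389.00 = £587.23
Interest: £8,389.00 × ((1 + 0.000575)^209 − 1) = £8,389.00 × 0.12765523… = £1,070.8998…
Penalties + interest = £587.2300 + £1,070.8998… = £1,658.13

£1,658.13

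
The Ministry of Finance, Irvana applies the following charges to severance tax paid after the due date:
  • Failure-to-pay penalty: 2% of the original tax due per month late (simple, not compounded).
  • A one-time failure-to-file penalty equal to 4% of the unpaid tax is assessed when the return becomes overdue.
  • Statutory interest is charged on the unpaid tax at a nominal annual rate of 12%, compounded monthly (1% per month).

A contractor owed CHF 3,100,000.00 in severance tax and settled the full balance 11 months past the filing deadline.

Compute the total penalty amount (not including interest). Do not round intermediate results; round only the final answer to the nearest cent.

Failure-to-file penalty: 4% × CHF 3,100,000.00 = CHF 124,000.00
Failure-to-pay penalty: 11 × 2% × CHF 3,100,000.00 = CHF 682,000.00
Total penalty = CHF 124,000.00 + CHF 682,000.00 = CHF 806,000.00

CHF 806,000.00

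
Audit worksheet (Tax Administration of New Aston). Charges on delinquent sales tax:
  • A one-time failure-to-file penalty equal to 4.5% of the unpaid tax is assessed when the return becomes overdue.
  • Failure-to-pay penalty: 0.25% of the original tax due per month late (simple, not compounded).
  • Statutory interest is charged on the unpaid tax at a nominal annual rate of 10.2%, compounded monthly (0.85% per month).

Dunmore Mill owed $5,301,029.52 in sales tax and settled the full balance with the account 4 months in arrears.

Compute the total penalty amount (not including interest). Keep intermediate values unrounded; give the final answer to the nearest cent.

$291,556.62

Failure-to-file penalty: 4.5% × $5,301,029.52 = $238,546.33…
Failure-to-pay penalty = 0.25% × $5,301,029.52 × 4 mo = $53,010.30…
Total penalty = $238,546.33… + $53,010.30… = $291,556.62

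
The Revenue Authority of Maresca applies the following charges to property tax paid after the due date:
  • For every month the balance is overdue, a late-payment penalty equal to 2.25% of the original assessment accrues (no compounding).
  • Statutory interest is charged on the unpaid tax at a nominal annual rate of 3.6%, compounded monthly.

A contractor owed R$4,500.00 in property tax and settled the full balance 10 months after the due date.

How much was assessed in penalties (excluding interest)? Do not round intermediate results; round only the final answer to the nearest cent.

Late-payment penalty = 2.25% × R$4,500.00 × 10 mo = R$1,012.50

R$1,012.50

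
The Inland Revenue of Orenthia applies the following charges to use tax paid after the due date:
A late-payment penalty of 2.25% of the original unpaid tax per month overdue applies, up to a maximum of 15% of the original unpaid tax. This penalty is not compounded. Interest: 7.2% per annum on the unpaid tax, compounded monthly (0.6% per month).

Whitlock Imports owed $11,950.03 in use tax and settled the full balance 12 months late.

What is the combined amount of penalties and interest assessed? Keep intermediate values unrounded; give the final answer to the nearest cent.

Penalty (uncapped): 12 × 2.25% × $11,950.03 = $3,226.51…; cap = 15% × $11,950.03 = $1,792.50… → penalty = $1,792.50…
Interest: $11,950.03 × ((1 + 0.006)^12 − 1) = $11,950.03 × 0.0744242… = $889.3710…
Penalties + interest = $1,792.5045 + $889.3710… = $2,681.88

$2,681.88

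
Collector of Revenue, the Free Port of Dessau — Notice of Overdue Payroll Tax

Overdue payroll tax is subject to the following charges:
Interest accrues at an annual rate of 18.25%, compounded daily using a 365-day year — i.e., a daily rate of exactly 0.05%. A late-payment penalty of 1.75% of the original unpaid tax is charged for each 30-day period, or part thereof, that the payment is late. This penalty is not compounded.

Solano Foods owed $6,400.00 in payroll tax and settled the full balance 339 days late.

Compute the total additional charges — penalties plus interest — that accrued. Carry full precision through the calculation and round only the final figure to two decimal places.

$2,525.84

Penalty periods: ⌈339/30⌉ = 12; penalty = 12 × 1.75% × $6,400.00 = $1,344.00
Interest: $6,400.00 × ((1 + 0.0005)^339 − 1) = $6,400.00 × 0.18466216… = $1,181.8378…
Penalties + interest = $1,344.0000 + $1,181.8378… = $2,525.84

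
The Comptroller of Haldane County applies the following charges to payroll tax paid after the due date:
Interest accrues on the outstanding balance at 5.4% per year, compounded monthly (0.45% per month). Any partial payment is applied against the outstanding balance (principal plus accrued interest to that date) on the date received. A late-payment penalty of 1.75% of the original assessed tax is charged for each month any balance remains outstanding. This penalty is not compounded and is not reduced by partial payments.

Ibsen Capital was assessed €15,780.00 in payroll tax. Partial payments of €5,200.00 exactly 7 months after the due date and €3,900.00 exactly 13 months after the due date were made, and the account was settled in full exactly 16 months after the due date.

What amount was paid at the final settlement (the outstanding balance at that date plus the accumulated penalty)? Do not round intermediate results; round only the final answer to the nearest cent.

€12,006.40

Balance at month 7: €15,780.0000 × (1 + 0.0045)^7 = €16,283.8310…
After €5,200.00 payment: €16,283.8310… − €5,200.00 = €11,083.8310…
Balance at month 13: €11,083.8310… × (1 + 0.0045)^6 = €11,386.4814…
After €3,900.00 payment: €11,386.4814… − €3,900.00 = €7,486.4814…
Balance at month 16: €7,486.4814… × (1 + 0.0045)^3 = €7,588.0044…
Penalty: 16 × 1.75% × €15,780.00 = €4,418.40
Final settlement = outstanding balance + penalty = €7,588.0044… + €4,418.40 = €12,006.40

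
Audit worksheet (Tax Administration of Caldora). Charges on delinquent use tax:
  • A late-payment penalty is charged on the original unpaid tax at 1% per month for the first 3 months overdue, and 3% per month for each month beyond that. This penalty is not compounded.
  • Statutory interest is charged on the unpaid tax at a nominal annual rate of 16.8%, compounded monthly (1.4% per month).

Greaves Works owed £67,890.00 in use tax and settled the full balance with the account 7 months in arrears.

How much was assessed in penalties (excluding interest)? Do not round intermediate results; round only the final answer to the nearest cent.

£10,183.50

Penalty, months 1–3: 3 × 1% × £67,890.00 = £2,036.70
Penalty, months 4–7: 4 × 3% × £67,890.00 = £8,146.80
Total penalty = £2,036.70 + £8,146.80 = £10,183.50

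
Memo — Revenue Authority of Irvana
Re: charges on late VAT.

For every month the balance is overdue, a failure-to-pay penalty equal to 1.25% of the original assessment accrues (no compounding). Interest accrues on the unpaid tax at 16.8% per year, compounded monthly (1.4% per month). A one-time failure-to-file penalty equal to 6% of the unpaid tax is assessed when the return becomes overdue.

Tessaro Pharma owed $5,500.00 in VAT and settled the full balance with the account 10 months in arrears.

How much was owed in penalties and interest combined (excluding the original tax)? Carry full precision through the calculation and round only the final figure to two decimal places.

$1,837.87

Failure-to-file penalty: 6% × $5,500.00 = $330.00
Failure-to-pay penalty: 10 × 1.25% × $5,500.00 = $687.50
Interest: $5,500.00 × ((1 + 0.014)^10 − 1) = $5,500.00 × 0.1491575… = $820.3662…
Penalties + interest = $1,017.5000 + $820.3662… = $1,837.87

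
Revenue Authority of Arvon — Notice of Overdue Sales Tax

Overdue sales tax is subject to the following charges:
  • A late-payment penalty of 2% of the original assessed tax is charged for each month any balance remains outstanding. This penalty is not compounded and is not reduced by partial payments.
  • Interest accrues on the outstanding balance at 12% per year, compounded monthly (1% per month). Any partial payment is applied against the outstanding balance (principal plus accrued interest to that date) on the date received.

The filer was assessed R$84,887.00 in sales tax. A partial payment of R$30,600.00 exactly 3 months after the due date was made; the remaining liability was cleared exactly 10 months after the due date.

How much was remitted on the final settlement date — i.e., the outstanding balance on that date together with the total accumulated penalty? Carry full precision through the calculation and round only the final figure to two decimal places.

Balance at month 3: R$84,887.0000 × (1 + 0.01)^3 = R$87,459.1610…
After R$30,600.00 payment: R$87,459.1610… − R$30,600.00 = R$56,859.1610…
Balance at month 10: R$56,859.1610… × (1 + 0.01)^7 = R$60,960.7166…
Penalty: 10 × 2% × R$84,887.00 = R$16,977.40
Final settlement = outstanding balance + penalty = R$60,960.7166… + R$16,977.40 = R$77,938.12

R$77,938.12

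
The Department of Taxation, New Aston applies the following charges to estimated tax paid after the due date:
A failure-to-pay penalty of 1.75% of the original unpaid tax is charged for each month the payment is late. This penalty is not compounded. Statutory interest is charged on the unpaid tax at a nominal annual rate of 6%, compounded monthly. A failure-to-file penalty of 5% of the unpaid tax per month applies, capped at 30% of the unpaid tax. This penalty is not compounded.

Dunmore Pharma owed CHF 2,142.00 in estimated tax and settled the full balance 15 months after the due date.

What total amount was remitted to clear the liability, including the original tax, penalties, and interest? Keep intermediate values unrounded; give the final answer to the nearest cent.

CHF 3,513.27

Failure-to-file: 15 × 5% × CHF 2,142.00 = CHF 1,606.50, capped at 30% × CHF 2,142.00 = CHF 642.60
Failure-to-pay penalty: 15 × 1.75% × CHF 2,142.00 = CHF 562.28…
Interest (6%/yr ÷ 12 = 0.5%/month): CHF 2,142.00 × ((1 + 0.005)^15 − 1) = CHF 166.3964…
Total = CHF 2,142.00 + CHF 1,204.8750 + CHF 166.3964… = CHF 3,513.27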